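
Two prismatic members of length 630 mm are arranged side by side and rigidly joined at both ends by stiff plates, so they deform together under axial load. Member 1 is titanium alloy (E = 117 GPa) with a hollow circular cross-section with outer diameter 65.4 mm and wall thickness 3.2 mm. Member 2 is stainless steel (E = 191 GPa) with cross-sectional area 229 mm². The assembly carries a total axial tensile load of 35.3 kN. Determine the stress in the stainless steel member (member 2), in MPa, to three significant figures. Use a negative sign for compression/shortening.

A_1 = 625.3 mm².
Equal strain + equilibrium ⇒ each member carries load in proportion to AE: A₁E₁ = 73160000 N, A₂E₂ = 43740000 N, ΣAE = 116900000 N.
σ₂ = P·E₂/ΣAE = 35300·191000/116900000 = 57.68 MPa.

57.7 MPa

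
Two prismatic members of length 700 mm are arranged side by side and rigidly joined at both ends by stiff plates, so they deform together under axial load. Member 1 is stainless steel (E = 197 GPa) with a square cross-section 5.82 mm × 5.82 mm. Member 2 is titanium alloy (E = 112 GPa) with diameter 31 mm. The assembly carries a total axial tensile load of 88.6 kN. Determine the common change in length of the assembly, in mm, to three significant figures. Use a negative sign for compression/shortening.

0.680 mm

A_1 = 33.87 mm².
A_2 = 754.8 mm².
Equal strain + equilibrium ⇒ each member carries load in proportion to AE: A₁E₁ = 6673000 N, A₂E₂ = 84530000 N, ΣAE = 91210000 N.
δ = PL/ΣAE = 88600·700/91210000 = 0.68 mm.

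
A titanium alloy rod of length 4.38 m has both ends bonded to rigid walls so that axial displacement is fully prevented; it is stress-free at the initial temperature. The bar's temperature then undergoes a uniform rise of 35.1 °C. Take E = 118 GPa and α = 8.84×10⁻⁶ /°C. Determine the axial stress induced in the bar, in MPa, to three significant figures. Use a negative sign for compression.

Free thermal expansion αLΔT = 8.84e-6 · 4380 · 35.1 = 1.359 mm.
The walls impose strain ε = −(1.359)/4380 = -3.1028e-04; σ = Eε = 118000 · -3.1028e-04 = -36.61 MPa.

-36.6 MPa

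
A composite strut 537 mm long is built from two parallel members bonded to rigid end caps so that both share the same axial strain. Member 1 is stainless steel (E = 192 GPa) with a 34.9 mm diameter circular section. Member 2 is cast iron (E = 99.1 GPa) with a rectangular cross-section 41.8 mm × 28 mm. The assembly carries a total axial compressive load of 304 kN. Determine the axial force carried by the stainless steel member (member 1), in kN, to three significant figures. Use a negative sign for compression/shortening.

A_1 = 956.6 mm².
A_2 = 1170 mm².
Equal strain + equilibrium ⇒ each member carries load in proportion to AE: A₁E₁ = 183700000 N, A₂E₂ = 116000000 N, ΣAE = 299700000 N.
F₁ = P·A₁E₁/ΣAE = -304000·183700000/299700000 = -186300 N.

-186 kN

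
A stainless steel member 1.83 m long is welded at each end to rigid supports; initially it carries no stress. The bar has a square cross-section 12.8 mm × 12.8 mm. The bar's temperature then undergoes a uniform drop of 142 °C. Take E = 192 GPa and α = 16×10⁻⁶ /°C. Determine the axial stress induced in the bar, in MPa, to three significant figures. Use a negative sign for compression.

Free thermal expansion αLΔT = 16e-6 · 1830 · -142 = -4.158 mm.
The walls impose strain ε = −(-4.158)/1830 = 2.2720e-03; σ = Eε = 192000 · 2.2720e-03 = 436.2 MPa.

436 MPa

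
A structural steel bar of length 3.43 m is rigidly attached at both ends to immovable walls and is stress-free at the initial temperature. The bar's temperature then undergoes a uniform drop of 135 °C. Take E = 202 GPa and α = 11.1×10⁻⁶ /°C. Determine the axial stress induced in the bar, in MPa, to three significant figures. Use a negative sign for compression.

Free thermal expansion αLΔT = 11.1e-6 · 3430 · -135 = -5.14 mm.
The walls impose strain ε = −(-5.14)/3430 = 1.4985e-03; σ = Eε = 202000 · 1.4985e-03 = 302.7 MPa.

303 MPa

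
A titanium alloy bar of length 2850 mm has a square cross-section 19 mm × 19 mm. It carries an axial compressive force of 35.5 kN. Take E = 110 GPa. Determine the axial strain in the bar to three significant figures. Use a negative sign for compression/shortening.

A = 361 mm².
σ = N/A = -98.34 MPa; ε = σ/E = -98.34/110000 = -8.940e-04.

-8.94e-04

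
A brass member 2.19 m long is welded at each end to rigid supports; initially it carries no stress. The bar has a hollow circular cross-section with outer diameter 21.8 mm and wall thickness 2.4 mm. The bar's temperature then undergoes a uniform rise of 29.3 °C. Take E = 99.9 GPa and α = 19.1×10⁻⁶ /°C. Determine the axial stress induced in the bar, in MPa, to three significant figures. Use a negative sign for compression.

Free thermal expansion αLΔT = 19.1e-6 · 2190 · 29.3 = 1.226 mm.
The walls impose strain ε = −(1.226)/2190 = -5.5963e-04; σ = Eε = 99900 · -5.5963e-04 = -55.91 MPa.

-55.9 MPa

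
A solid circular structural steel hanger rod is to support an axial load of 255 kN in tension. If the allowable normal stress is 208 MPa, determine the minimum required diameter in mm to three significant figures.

39.5 mm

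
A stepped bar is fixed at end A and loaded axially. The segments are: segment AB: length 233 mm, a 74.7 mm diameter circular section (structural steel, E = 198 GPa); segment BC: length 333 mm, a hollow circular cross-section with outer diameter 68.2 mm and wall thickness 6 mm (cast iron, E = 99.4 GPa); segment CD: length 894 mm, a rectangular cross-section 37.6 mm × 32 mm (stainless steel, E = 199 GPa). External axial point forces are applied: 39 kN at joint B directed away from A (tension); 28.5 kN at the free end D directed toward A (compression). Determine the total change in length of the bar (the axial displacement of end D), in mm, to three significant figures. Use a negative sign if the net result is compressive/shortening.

-0.185 mm

Internal axial forces (sectioning from the free end, tension +): N_CD = -28.5 kN, N_BC = -28.5 kN, N_AB = 10.5 kN.
A_AB = 4383 mm².
A_BC = 1172 mm².
A_CD = 1203 mm².
δ_AB = 10500·233/(4383·198000) = 0.002819 mm
δ_BC = -28500·333/(1172·99400) = -0.08144 mm
δ_CD = -28500·894/(1203·199000) = -0.1064 mm
δ = Σδ_i = -0.185 mm.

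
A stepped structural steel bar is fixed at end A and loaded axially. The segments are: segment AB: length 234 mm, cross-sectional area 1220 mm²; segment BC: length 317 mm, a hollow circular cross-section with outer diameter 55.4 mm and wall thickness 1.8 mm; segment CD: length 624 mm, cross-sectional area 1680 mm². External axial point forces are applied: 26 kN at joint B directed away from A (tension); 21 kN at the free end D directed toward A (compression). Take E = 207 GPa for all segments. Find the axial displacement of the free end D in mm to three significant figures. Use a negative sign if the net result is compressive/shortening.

-0.139 mm

Internal axial forces (sectioning from the free end, tension +): N_CD = -21 kN, N_BC = -21 kN, N_AB = 5 kN.
A_BC = 303.1 mm².
δ_AB = 5000·234/(1220·207000) = 0.004633 mm
δ_BC = -21000·317/(303.1·207000) = -0.1061 mm
δ_CD = -21000·624/(1680·207000) = -0.03768 mm
δ = Σδ_i = -0.1391 mm.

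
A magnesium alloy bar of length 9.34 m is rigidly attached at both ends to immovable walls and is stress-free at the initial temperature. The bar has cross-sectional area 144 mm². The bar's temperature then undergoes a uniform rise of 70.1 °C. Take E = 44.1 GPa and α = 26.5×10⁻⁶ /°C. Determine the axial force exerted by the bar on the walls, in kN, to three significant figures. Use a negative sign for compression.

-11.8 kN

Free thermal expansion αLΔT = 26.5e-6 · 9340 · 70.1 = 17.35 mm.
The walls impose strain ε = −(17.35)/9340 = -1.8576e-03; σ = Eε = 44100 · -1.8576e-03 = -81.92 MPa.
Wall reaction R = σ·A = -81.92·144 = -11800 N = -11.8 kN.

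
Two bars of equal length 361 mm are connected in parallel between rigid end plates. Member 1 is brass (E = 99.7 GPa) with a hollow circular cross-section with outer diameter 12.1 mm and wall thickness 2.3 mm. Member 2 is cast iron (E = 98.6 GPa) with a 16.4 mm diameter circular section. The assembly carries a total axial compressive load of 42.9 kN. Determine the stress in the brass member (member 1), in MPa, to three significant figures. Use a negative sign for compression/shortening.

-153 MPa

A_1 = 70.81 mm².
A_2 = 211.2 mm².
Equal strain + equilibrium ⇒ each member carries load in proportion to AE: A₁E₁ = 7060000 N, A₂E₂ = 20830000 N, ΣAE = 27890000 N.
σ₁ = P·E₁/ΣAE = -42900·99700/27890000 = -153.4 MPa.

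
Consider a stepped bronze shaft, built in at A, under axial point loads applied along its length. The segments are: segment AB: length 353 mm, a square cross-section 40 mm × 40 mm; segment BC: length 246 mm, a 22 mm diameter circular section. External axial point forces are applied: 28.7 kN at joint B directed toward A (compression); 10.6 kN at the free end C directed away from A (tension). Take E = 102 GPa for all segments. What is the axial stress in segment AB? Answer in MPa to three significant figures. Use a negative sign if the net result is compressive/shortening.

-11.3 MPa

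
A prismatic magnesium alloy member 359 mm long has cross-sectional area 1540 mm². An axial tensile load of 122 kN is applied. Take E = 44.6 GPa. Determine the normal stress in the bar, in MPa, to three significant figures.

79.2 MPa

σ = N/A = 122000/1540 = 79.22 MPa.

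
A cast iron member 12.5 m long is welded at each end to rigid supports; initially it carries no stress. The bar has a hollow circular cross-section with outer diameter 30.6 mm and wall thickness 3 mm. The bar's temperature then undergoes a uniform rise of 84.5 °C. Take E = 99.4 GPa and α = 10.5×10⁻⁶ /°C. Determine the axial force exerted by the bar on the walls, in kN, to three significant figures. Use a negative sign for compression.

Free thermal expansion αLΔT = 10.5e-6 · 12500 · 84.5 = 11.09 mm.
The walls impose strain ε = −(11.09)/12500 = -8.8725e-04; σ = Eε = 99400 · -8.8725e-04 = -88.19 MPa.
Wall reaction R = σ·A = -88.19·260.1 = -22940 N = -22.94 kN.

-22.9 kN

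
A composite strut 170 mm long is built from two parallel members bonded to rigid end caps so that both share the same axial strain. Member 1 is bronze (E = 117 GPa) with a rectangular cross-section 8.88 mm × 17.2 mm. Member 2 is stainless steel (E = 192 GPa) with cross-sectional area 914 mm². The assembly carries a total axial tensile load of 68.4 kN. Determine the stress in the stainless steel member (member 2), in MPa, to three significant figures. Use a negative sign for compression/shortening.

A_1 = 152.7 mm².
Equal strain + equilibrium ⇒ each member carries load in proportion to AE: A₁E₁ = 17870000 N, A₂E₂ = 175500000 N, ΣAE = 193400000 N.
σ₂ = P·E₂/ΣAE = 68400·192000/193400000 = 67.92 MPa.

67.9 MPa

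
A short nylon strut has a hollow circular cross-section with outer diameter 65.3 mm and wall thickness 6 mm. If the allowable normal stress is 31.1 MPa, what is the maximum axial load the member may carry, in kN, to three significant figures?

A = 1118 mm².
P_max = σ_allow · A = 31.1 · 1118 = 34760 N = 34.76 kN.

34.8 kN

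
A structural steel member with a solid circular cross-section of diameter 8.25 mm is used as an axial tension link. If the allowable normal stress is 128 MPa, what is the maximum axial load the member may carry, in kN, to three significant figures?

A = 53.46 mm².
P_max = σ_allow · A = 128 · 53.46 = 6842 N = 6.842 kN.

6.84 kN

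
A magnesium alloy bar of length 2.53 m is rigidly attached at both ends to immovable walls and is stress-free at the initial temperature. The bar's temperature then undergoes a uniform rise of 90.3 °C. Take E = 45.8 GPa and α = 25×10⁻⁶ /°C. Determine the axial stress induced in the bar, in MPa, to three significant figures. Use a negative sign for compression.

Free thermal expansion αLΔT = 25e-6 · 2530 · 90.3 = 5.711 mm.
The walls impose strain ε = −(5.711)/2530 = -2.2575e-03; σ = Eε = 45800 · -2.2575e-03 = -103.4 MPa.

-103 MPa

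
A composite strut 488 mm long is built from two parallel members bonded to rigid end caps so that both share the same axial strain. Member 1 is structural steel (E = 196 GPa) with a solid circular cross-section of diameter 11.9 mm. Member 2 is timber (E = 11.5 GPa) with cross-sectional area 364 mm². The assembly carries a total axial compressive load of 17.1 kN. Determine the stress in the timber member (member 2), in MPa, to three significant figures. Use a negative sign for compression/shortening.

-7.57 MPa

A_1 = 111.2 mm².
Equal strain + equilibrium ⇒ each member carries load in proportion to AE: A₁E₁ = 21800000 N, A₂E₂ = 4186000 N, ΣAE = 25990000 N.
σ₂ = P·E₂/ΣAE = -17100·11500/25990000 = -7.568 MPa.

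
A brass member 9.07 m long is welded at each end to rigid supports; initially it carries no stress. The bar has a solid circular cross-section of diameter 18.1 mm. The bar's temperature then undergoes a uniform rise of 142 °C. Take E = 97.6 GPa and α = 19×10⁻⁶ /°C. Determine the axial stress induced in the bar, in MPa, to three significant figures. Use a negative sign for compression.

Free thermal expansion αLΔT = 19e-6 · 9070 · 142 = 24.47 mm.
The walls impose strain ε = −(24.47)/9070 = -2.6980e-03; σ = Eε = 97600 · -2.6980e-03 = -263.3 MPa.

-263 MPa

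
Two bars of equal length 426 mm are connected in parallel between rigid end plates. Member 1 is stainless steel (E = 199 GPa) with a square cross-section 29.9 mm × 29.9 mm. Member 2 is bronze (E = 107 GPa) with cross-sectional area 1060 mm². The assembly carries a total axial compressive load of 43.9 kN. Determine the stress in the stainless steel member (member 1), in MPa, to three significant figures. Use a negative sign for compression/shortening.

A_1 = 894 mm².
Equal strain + equilibrium ⇒ each member carries load in proportion to AE: A₁E₁ = 177900000 N, A₂E₂ = 113400000 N, ΣAE = 291300000 N.
σ₁ = P·E₁/ΣAE = -43900·199000/291300000 = -29.99 MPa.

-30.0 MPa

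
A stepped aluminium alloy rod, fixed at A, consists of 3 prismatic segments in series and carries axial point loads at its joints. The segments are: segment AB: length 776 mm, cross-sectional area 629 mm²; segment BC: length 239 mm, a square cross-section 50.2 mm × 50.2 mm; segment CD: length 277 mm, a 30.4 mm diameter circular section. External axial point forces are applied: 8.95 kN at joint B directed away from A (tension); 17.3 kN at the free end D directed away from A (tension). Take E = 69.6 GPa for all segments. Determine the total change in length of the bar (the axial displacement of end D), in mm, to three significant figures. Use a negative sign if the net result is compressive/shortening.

0.584 mm

Internal axial forces (sectioning from the free end, tension +): N_CD = 17.3 kN, N_BC = 17.3 kN, N_AB = 26.25 kN.
A_BC = 2520 mm².
A_CD = 725.8 mm².
δ_AB = 26250·776/(629·69600) = 0.4653 mm
δ_BC = 17300·239/(2520·69600) = 0.02357 mm
δ_CD = 17300·277/(725.8·69600) = 0.09486 mm
δ = Σδ_i = 0.5837 mm.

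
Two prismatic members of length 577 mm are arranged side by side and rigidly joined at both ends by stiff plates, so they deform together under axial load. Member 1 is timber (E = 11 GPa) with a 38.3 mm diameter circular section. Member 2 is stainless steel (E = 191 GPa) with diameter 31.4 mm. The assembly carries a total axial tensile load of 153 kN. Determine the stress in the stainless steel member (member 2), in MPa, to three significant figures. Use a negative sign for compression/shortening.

182 MPa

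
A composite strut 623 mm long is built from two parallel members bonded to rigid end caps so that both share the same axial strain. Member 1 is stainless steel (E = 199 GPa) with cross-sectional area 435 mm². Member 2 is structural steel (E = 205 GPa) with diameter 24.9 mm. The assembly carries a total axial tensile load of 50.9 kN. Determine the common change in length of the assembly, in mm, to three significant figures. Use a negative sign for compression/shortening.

0.170 mm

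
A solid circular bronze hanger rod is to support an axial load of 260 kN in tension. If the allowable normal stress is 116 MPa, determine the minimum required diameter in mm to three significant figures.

53.4 mm

Required area A ≥ P/σ_allow = 260000/116 = 2241 mm².
For a solid circular section, d ≥ √(4A/π) = 53.42 mm.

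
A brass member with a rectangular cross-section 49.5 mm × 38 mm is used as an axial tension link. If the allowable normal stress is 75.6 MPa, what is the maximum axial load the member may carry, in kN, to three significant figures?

A = 1881 mm².
P_max = σ_allow · A = 75.6 · 1881 = 142200 N = 142.2 kN.

142 kN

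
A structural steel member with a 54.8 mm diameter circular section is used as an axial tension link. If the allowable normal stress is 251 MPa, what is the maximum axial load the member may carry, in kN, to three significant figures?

A = 2359 mm².
P_max = σ_allow · A = 251 · 2359 = 592000 N = 592 kN.

592 kN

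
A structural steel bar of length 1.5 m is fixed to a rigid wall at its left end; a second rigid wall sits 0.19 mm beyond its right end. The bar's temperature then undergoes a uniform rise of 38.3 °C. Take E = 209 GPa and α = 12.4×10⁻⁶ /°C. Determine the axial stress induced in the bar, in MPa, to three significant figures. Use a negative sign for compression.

-72.8 MPa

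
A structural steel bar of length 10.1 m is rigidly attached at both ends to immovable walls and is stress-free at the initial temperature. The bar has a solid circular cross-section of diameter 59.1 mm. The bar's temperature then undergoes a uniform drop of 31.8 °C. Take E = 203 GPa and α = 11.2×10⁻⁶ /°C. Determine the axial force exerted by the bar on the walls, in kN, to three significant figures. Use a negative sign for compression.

198 kN

Free thermal expansion αLΔT = 11.2e-6 · 10100 · -31.8 = -3.597 mm.
The walls impose strain ε = −(-3.597)/10100 = 3.5616e-04; σ = Eε = 203000 · 3.5616e-04 = 72.3 MPa.
Wall reaction R = σ·A = 72.3·2743 = 198300 N = 198.3 kN.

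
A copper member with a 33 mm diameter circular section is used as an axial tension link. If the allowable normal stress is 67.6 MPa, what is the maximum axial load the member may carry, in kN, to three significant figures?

57.8 kN

A = 855.3 mm².
P_max = σ_allow · A = 67.6 · 855.3 = 57820 N = 57.82 kN.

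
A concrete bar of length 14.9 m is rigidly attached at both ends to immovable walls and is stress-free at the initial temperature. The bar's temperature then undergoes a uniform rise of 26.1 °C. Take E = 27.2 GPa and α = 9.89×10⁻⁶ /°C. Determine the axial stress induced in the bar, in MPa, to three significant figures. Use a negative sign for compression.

-7.02 MPa

Free thermal expansion αLΔT = 9.89e-6 · 14900 · 26.1 = 3.846 mm.
The walls impose strain ε = −(3.846)/14900 = -2.5813e-04; σ = Eε = 27200 · -2.5813e-04 = -7.021 MPa.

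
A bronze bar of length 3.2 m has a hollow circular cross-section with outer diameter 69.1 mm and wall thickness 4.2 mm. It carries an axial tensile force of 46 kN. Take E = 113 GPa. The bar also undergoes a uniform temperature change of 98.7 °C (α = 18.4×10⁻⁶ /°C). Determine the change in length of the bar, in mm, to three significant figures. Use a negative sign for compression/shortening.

7.33 mm

A = 856.3 mm².
δ_mech = NL/(AE) = 46000·3200/(856.3·113000) = 1.521 mm.
δ_thermal = αLΔT = 18.4e-6·3200·98.7 = 5.811 mm.
δ = δ_mech + δ_thermal = 7.333 mm.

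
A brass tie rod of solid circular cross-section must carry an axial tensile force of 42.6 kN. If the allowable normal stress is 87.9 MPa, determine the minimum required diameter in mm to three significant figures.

24.8 mm

Required area A ≥ P/σ_allow = 42600/87.9 = 484.6 mm².
For a solid circular section, d ≥ √(4A/π) = 24.84 mm.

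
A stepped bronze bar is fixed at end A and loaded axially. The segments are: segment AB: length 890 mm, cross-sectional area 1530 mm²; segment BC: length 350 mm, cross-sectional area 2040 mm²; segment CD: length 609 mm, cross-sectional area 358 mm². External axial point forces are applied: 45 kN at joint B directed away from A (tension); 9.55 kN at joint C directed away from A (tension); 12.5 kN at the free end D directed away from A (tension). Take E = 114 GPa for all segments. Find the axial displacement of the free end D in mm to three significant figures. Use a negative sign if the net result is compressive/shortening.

Internal axial forces (sectioning from the free end, tension +): N_CD = 12.5 kN, N_BC = 22.05 kN, N_AB = 67.05 kN.
δ_AB = 67050·890/(1530·114000) = 0.3421 mm
δ_BC = 22050·350/(2040·114000) = 0.03318 mm
δ_CD = 12500·609/(358·114000) = 0.1865 mm
δ = Σδ_i = 0.5618 mm.

0.562 mm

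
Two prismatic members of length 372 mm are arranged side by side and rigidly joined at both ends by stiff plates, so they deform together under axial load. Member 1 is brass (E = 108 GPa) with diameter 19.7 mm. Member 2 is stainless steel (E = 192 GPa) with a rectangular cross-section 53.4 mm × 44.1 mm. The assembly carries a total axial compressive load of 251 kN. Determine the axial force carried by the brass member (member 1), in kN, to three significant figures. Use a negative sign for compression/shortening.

A_1 = 304.8 mm².
A_2 = 2355 mm².
Equal strain + equilibrium ⇒ each member carries load in proportion to AE: A₁E₁ = 32920000 N, A₂E₂ = 452100000 N, ΣAE = 485100000 N.
F₁ = P·A₁E₁/ΣAE = -251000·32920000/485100000 = -17030 N.

-17.0 kN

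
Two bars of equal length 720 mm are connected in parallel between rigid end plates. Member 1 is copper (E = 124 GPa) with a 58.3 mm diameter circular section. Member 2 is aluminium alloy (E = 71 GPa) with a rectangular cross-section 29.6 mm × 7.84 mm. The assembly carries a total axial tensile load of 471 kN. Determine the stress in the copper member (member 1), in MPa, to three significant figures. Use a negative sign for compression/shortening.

A_1 = 2669 mm².
A_2 = 232.1 mm².
Equal strain + equilibrium ⇒ each member carries load in proportion to AE: A₁E₁ = 331000000 N, A₂E₂ = 16480000 N, ΣAE = 347500000 N.
σ₁ = P·E₁/ΣAE = 471000·124000/347500000 = 168.1 MPa.

168 MPa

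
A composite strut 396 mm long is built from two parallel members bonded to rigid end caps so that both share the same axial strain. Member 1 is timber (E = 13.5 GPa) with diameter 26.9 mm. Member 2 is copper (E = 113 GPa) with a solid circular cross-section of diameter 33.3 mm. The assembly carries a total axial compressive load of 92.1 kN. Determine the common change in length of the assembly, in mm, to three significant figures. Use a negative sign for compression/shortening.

-0.344 mm

A_1 = 568.3 mm².
A_2 = 870.9 mm².
Equal strain + equilibrium ⇒ each member carries load in proportion to AE: A₁E₁ = 7672000 N, A₂E₂ = 98410000 N, ΣAE = 106100000 N.
δ = PL/ΣAE = -92100·396/106100000 = -0.3438 mm.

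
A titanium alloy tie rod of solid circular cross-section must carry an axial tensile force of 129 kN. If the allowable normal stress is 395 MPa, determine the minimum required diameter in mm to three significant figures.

20.4 mm

Required area A ≥ P/σ_allow = 129000/395 = 326.6 mm².
For a solid circular section, d ≥ √(4A/π) = 20.39 mm.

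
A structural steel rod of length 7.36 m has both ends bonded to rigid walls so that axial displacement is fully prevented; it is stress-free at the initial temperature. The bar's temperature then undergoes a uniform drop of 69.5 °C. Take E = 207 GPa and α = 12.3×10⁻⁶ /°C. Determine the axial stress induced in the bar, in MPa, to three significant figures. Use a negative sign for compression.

177 MPa

Free thermal expansion αLΔT = 12.3e-6 · 7360 · -69.5 = -6.292 mm.
The walls impose strain ε = −(-6.292)/7360 = 8.5485e-04; σ = Eε = 207000 · 8.5485e-04 = 177 MPa.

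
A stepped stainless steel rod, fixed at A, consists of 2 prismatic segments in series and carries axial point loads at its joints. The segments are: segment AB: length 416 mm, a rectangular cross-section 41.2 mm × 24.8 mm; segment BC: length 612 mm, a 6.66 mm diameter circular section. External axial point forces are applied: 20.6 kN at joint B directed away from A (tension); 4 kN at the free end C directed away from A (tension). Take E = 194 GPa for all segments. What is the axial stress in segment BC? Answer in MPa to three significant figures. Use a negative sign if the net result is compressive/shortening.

115 MPa

Internal axial forces (sectioning from the free end, tension +): N_BC = 4 kN, N_AB = 24.6 kN.
A_BC = 34.84 mm².
σ_BC = N_BC/A_BC = 4000/34.84 = 114.8 MPa.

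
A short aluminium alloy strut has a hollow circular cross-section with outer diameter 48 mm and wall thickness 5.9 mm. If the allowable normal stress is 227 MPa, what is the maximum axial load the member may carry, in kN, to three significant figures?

A = 780.3 mm².
P_max = σ_allow · A = 227 · 780.3 = 177100 N = 177.1 kN.

177 kN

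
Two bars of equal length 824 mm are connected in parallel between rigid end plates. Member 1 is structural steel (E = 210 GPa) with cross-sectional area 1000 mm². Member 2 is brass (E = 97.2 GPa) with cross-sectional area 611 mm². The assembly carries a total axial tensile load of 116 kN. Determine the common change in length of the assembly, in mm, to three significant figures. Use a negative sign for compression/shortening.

Equal strain + equilibrium ⇒ each member carries load in proportion to AE: A₁E₁ = 210000000 N, A₂E₂ = 59390000 N, ΣAE = 269400000 N.
δ = PL/ΣAE = 116000·824/269400000 = 0.3548 mm.

0.355 mm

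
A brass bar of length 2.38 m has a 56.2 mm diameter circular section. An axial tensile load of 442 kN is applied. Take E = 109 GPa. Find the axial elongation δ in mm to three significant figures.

3.89 mm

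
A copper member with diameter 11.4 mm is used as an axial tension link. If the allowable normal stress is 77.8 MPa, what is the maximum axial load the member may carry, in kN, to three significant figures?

7.94 kN

A = 102.1 mm².
P_max = σ_allow · A = 77.8 · 102.1 = 7941 N = 7.941 kN.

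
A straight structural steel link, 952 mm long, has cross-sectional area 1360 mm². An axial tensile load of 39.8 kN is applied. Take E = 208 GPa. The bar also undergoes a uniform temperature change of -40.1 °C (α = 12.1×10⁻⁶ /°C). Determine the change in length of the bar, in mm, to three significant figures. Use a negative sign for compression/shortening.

-0.328 mm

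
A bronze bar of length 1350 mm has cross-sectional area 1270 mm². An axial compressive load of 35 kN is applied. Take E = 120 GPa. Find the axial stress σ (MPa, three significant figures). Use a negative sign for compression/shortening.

-27.6 MPa

σ = N/A = -35000/1270 = -27.56 MPa.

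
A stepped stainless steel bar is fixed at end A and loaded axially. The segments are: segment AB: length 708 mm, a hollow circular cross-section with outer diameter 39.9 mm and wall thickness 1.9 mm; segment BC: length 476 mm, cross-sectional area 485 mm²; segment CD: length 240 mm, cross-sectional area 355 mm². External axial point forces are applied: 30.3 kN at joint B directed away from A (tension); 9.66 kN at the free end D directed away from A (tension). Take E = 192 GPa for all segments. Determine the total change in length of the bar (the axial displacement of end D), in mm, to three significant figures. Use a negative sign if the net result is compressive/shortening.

Internal axial forces (sectioning from the free end, tension +): N_CD = 9.66 kN, N_BC = 9.66 kN, N_AB = 39.96 kN.
A_AB = 226.8 mm².
δ_AB = 39960·708/(226.8·192000) = 0.6496 mm
δ_BC = 9660·476/(485·192000) = 0.04938 mm
δ_CD = 9660·240/(355·192000) = 0.03401 mm
δ = Σδ_i = 0.733 mm.

0.733 mm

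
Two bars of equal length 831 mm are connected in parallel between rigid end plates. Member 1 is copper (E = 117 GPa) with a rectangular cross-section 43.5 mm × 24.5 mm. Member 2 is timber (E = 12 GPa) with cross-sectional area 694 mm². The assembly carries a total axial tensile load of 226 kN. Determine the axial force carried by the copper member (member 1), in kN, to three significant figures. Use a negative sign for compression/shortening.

212 kN

A_1 = 1066 mm².
Equal strain + equilibrium ⇒ each member carries load in proportion to AE: A₁E₁ = 124700000 N, A₂E₂ = 8328000 N, ΣAE = 133000000 N.
F₁ = P·A₁E₁/ΣAE = 226000·124700000/133000000 = 211900 N.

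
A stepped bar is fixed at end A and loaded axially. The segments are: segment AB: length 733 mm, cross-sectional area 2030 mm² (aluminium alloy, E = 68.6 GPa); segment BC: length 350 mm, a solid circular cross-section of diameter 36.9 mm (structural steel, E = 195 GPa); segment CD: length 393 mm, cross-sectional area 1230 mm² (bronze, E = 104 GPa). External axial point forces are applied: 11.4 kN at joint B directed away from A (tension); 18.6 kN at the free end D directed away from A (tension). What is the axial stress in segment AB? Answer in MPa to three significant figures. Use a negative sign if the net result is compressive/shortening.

Internal axial forces (sectioning from the free end, tension +): N_CD = 18.6 kN, N_BC = 18.6 kN, N_AB = 30 kN.
σ_AB = N_AB/A_AB = 30000/2030 = 14.78 MPa.

14.8 MPa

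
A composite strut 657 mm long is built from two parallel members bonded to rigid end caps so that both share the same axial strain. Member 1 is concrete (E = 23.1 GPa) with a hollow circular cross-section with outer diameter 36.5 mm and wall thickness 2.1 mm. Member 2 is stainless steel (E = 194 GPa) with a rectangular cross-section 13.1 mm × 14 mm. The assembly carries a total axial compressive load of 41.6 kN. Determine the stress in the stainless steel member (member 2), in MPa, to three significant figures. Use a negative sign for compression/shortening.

-198 MPa

A_1 = 226.9 mm².
A_2 = 183.4 mm².
Equal strain + equilibrium ⇒ each member carries load in proportion to AE: A₁E₁ = 5243000 N, A₂E₂ = 35580000 N, ΣAE = 40820000 N.
σ₂ = P·E₂/ΣAE = -41600·194000/40820000 = -197.7 MPa.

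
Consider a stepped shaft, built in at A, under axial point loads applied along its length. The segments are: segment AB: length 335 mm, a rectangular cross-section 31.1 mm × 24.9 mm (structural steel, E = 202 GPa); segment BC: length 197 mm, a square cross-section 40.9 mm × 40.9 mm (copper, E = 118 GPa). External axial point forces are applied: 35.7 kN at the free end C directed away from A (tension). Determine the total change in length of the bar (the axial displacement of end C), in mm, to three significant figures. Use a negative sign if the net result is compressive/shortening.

Internal axial forces (sectioning from the free end, tension +): N_BC = 35.7 kN, N_AB = 35.7 kN.
A_AB = 774.4 mm².
A_BC = 1673 mm².
δ_AB = 35700·335/(774.4·202000) = 0.07645 mm
δ_BC = 35700·197/(1673·118000) = 0.03563 mm
δ = Σδ_i = 0.1121 mm.

0.112 mm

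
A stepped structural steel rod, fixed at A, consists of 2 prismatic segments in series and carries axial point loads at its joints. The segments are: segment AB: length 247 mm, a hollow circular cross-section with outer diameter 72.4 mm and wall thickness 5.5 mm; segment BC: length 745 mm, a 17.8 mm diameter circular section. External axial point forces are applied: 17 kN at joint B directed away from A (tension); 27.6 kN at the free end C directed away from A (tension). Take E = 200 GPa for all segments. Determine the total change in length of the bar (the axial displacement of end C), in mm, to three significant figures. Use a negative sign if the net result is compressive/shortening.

0.461 mm

Internal axial forces (sectioning from the free end, tension +): N_BC = 27.6 kN, N_AB = 44.6 kN.
A_AB = 1156 mm².
A_BC = 248.8 mm².
δ_AB = 44600·247/(1156·200000) = 0.04765 mm
δ_BC = 27600·745/(248.8·200000) = 0.4131 mm
δ = Σδ_i = 0.4608 mm.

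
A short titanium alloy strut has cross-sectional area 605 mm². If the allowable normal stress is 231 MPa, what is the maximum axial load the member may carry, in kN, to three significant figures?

P_max = σ_allow · A = 231 · 605 = 139800 N = 139.8 kN.

140 kN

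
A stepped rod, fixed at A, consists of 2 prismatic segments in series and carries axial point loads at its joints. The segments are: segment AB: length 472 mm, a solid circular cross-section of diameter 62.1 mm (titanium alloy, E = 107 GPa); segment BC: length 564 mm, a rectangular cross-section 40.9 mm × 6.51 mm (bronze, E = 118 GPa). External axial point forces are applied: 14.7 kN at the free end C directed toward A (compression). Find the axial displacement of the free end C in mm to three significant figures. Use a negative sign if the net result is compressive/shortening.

Internal axial forces (sectioning from the free end, tension +): N_BC = -14.7 kN, N_AB = -14.7 kN.
A_AB = 3029 mm².
A_BC = 266.3 mm².
δ_AB = -14700·472/(3029·107000) = -0.02141 mm
δ_BC = -14700·564/(266.3·118000) = -0.2639 mm
δ = Σδ_i = -0.2853 mm.

-0.285 mm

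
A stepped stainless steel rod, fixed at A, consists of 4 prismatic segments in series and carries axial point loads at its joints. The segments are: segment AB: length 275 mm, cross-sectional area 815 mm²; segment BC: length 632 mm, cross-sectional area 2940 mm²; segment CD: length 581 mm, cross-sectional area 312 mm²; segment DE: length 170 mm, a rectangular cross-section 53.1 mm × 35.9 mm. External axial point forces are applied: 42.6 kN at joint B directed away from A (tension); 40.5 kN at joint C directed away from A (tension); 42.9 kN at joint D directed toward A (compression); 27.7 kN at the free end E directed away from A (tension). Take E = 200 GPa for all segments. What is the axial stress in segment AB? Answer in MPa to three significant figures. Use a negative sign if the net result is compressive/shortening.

Internal axial forces (sectioning from the free end, tension +): N_DE = 27.7 kN, N_CD = -15.2 kN, N_BC = 25.3 kN, N_AB = 67.9 kN.
σ_AB = N_AB/A_AB = 67900/815 = 83.31 MPa.

83.3 MPa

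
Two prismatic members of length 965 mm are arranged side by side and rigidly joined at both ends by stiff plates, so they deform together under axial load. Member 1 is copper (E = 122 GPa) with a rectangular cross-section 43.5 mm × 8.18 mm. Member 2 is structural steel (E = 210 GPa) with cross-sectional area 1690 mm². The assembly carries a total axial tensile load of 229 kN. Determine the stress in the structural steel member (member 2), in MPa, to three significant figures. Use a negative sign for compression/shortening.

121 MPa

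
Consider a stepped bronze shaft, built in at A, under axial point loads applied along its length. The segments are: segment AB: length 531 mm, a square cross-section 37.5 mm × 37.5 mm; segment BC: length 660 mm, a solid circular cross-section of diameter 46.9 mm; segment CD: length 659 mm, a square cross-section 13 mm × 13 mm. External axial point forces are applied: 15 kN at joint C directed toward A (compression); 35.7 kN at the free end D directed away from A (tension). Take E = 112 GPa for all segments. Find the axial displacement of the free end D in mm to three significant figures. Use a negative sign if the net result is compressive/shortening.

Internal axial forces (sectioning from the free end, tension +): N_CD = 35.7 kN, N_BC = 20.7 kN, N_AB = 20.7 kN.
A_AB = 1406 mm².
A_BC = 1728 mm².
A_CD = 169 mm².
δ_AB = 20700·531/(1406·112000) = 0.06979 mm
δ_BC = 20700·660/(1728·112000) = 0.07061 mm
δ_CD = 35700·659/(169·112000) = 1.243 mm
δ = Σδ_i = 1.383 mm.

1.38 mm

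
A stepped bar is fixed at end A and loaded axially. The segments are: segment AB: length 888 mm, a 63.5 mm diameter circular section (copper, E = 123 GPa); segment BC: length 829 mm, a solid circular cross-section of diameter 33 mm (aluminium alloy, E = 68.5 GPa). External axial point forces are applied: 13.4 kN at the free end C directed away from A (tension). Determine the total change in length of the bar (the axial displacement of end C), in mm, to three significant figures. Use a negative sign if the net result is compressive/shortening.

Internal axial forces (sectioning from the free end, tension +): N_BC = 13.4 kN, N_AB = 13.4 kN.
A_AB = 3167 mm².
A_BC = 855.3 mm².
δ_AB = 13400·888/(3167·123000) = 0.03055 mm
δ_BC = 13400·829/(855.3·68500) = 0.1896 mm
δ = Σδ_i = 0.2202 mm.

0.220 mm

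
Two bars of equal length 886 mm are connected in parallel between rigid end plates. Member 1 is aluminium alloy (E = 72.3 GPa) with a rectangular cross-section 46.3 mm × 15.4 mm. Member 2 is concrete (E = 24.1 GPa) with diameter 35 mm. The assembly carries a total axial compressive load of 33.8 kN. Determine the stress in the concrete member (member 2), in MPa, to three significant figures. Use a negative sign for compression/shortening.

A_1 = 713 mm².
A_2 = 962.1 mm².
Equal strain + equilibrium ⇒ each member carries load in proportion to AE: A₁E₁ = 51550000 N, A₂E₂ = 23190000 N, ΣAE = 74740000 N.
σ₂ = P·E₂/ΣAE = -33800·24100/74740000 = -10.9 MPa.

-10.9 MPa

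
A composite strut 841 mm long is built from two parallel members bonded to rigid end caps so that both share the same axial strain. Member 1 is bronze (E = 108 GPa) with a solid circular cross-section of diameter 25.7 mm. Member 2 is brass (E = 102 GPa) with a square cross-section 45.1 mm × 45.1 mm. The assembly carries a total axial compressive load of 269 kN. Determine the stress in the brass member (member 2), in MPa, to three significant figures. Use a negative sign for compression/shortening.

-104 MPa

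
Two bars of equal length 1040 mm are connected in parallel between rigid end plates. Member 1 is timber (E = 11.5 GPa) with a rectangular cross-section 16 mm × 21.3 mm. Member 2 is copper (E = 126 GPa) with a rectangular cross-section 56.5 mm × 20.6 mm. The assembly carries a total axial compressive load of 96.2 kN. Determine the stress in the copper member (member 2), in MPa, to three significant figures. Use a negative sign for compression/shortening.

-80.5 MPa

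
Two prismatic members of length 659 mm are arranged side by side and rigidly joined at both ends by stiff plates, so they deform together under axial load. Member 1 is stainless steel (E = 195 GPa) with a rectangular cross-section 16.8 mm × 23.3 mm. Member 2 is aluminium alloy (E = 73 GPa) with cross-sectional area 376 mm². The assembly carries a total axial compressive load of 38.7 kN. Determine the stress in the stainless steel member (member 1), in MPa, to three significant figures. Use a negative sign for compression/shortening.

A_1 = 391.4 mm².
Equal strain + equilibrium ⇒ each member carries load in proportion to AE: A₁E₁ = 76330000 N, A₂E₂ = 27450000 N, ΣAE = 103800000 N.
σ₁ = P·E₁/ΣAE = -38700·195000/103800000 = -72.72 MPa.

-72.7 MPa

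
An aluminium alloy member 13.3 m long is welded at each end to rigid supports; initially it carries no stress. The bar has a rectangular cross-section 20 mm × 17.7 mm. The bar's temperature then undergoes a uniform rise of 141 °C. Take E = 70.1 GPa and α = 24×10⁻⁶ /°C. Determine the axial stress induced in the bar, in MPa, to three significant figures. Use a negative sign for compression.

-237 MPa

Free thermal expansion αLΔT = 24e-6 · 13300 · 141 = 45.01 mm.
The walls impose strain ε = −(45.01)/13300 = -3.3840e-03; σ = Eε = 70100 · -3.3840e-03 = -237.2 MPa.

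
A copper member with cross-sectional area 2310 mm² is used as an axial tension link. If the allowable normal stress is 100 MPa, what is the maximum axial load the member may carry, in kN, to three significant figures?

231 kN

P_max = σ_allow · A = 100 · 2310 = 231000 N = 231 kN.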